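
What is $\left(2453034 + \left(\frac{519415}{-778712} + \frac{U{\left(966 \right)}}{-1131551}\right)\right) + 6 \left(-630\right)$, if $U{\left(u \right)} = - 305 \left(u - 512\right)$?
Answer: $\frac{2158165419100723223}{881152342312} \approx 2.4493 \cdot 10^{6}$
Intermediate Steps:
$U{\left(u \right)} = 156160 - 305 u$ ($U{\left(u \right)} = - 305 \left(-512 + u\right) = 156160 - 305 u$)
$\left(2453034 + \left(\frac{519415}{-778712} + \frac{U{\left(966 \right)}}{-1131551}\right)\right) + 6 \left(-630\right) = \left(2453034 + \left(\frac{519415}{-778712} + \frac{156160 - 294630}{-1131551}\right)\right) + 6 \left(-630\right) = \left(2453034 + \left(519415 \left(- \frac{1}{778712}\right) + \left(156160 - 294630\right) \left(- \frac{1}{1131551}\right)\right)\right) - 3780 = \left(2453034 - \frac{479916312025}{881152342312}\right) - 3780 = \frac{2161496174954662583}{881152342312} - 3780 = \frac{2158165419100723223}{881152342312}$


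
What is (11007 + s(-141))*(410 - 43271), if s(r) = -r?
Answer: -477814428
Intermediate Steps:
(11007 + s(-141))*(410 - 43271) = (11007 - 1*(-141))*(410 - 43271) = (11007 + 141)*(-42861) = 11148*(-42861) = -477814428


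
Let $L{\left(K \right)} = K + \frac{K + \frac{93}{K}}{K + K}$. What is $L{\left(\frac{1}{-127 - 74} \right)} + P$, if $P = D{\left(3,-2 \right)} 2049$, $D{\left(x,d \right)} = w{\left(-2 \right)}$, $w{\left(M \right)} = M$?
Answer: $\frac{376784348}{201} \approx 1.8745 \cdot 10^{6}$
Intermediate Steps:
$D{\left(x,d \right)} = -2$
$P = -4098$ ($P = \left(-2\right) 2049 = -4098$)
$L{\left(K \right)} = K + \frac{K + \frac{93}{K}}{2 K}$
$L{\left(\frac{1}{-127 - 74} \right)} + P = \left(\frac{1}{2} + \frac{1}{-127 - 74} + \frac{93}{2 \frac{1}{\left(-127 - 74\right)^{2}}}\right) - 4098 = \left(\frac{1}{2} + \frac{1}{-201} + \frac{93}{2 \cdot \frac{1}{40401}}\right) - 4098 = \left(\frac{1}{2} - \frac{1}{201} + \frac{93}{2 \cdot \frac{1}{40401}}\right) - 4098 = \left(\frac{1}{2} - \frac{1}{201} + \frac{93}{2} \cdot 40401\right) - 4098 = \left(\frac{1}{2} - \frac{1}{201} + \frac{3757293}{2}\right) - 4098 = \frac{377608046}{201} - 4098 = \frac{376784348}{201}$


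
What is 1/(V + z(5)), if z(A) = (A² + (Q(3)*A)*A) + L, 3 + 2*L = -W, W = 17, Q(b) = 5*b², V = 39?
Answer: 1/1179 ≈ 0.00084818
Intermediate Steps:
L = -10 (L = -3/2 + (-1*17)/2 = -3/2 + (½)*(-17) = -3/2 - 17/2 = -10)
z(A) = -10 + 46*A² (z(A) = (A² + ((5*3²)*A)*A) - 10 = (A² + ((5*9)*A)*A) - 10 = (A² + (45*A)*A) - 10 = (A² + 45*A²) - 10 = 46*A² - 10 = -10 + 46*A²)
1/(V + z(5)) = 1/(39 + (-10 + 46*5²)) = 1/(39 + (-10 + 46*25)) = 1/(39 + (-10 + 1150)) = 1/(39 + 1140) = 1/1179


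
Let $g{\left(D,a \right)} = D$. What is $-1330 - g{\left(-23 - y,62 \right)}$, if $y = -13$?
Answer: $-1320$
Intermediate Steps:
$-1330 - g{\left(-23 - y,62 \right)} = -1330 - \left(-23 - -13\right) = -1330 - \left(-23 + 13\right) = -1330 - -10 = -1330 + 10 = -1320$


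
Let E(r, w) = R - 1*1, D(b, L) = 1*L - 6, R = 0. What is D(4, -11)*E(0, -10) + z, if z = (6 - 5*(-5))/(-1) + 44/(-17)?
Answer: -282/17 ≈ -16.588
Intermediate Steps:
D(b, L) = -6 + L (D(b, L) = L - 6 = -6 + L)
E(r, w) = -1 (E(r, w) = 0 - 1*1 = 0 - 1 = -1)
z = -571/17 (z = (6 + 25)*(-1) + 44*(-1/17) = 31*(-1) - 44/17 = -31 - 44/17 = -571/17 ≈ -33.588)
D(4, -11)*E(0, -10) + z = (-6 - 11)*(-1) - 571/17 = -17*(-1) - 571/17 = 17 - 571/17 = -282/17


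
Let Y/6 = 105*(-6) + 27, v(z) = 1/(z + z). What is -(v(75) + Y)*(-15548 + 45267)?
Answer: 16128471581/150 ≈ 1.0752e+8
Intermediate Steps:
v(z) = 1/(2*z)
Y = -3618 (Y = 6*(105*(-6) + 27) = 6*(-630 + 27) = 6*(-603) = -3618)
-(v(75) + Y)*(-15548 + 45267) = -((½)/75 - 3618)*(-15548 + 45267) = -((½)*(1/75) - 3618)*29719 = -(1/150 - 3618)*29719 = -(-542699)*29719/150 = -1*(-16128471581/150) = 16128471581/150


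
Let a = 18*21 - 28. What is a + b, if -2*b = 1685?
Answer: -985/2 ≈ -492.50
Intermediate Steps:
b = -1685/2 (b = -½*1685 = -1685/2 ≈ -842.50)
a = 350 (a = 378 - 28 = 350)
a + b = 350 - 1685/2 = -985/2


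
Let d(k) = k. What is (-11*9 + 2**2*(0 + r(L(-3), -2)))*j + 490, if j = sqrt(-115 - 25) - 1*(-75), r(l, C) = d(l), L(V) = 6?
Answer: -5135 - 150*I*sqrt(35) ≈ -5135.0 - 887.41*I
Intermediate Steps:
r(l, C) = l
j = 75 + 2*I*sqrt(35) (j = sqrt(-140) + 75 = 2*I*sqrt(35) + 75 = 75 + 2*I*sqrt(35) ≈ 75.0 + 11.832*I)
(-11*9 + 2**2*(0 + r(L(-3), -2)))*j + 490 = (-11*9 + 2**2*(0 + 6))*(75 + 2*I*sqrt(35)) + 490 = (-99 + 4*6)*(75 + 2*I*sqrt(35)) + 490 = (-99 + 24)*(75 + 2*I*sqrt(35)) + 490 = -75*(75 + 2*I*sqrt(35)) + 490 = (-5625 - 150*I*sqrt(35)) + 490 = -5135 - 150*I*sqrt(35)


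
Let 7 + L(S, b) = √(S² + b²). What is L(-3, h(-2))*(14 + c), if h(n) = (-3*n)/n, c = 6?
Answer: -140 + 60*√2 ≈ -55.147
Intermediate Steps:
h(n) = -3
L(S, b) = -7 + √(S² + b²)
L(-3, h(-2))*(14 + c) = (-7 + √((-3)² + (-3)²))*(14 + 6) = (-7 + √(9 + 9))*20 = (-7 + √18)*20 = (-7 + 3*√2)*20 = -140 + 60*√2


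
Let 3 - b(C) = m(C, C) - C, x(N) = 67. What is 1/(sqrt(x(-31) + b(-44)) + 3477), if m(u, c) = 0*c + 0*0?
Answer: 3477/12089503 - sqrt(26)/12089503 ≈ 0.00028718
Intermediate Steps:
m(u, c) = 0 (m(u, c) = 0 + 0 = 0)
b(C) = 3 + C (b(C) = 3 - (0 - C) = 3 - (-1)*C = 3 + C)
1/(sqrt(x(-31) + b(-44)) + 3477) = 1/(sqrt(67 + (3 - 44)) + 3477) = 1/(sqrt(67 - 41) + 3477) = 1/(sqrt(26) + 3477) = 1/(3477 + sqrt(26))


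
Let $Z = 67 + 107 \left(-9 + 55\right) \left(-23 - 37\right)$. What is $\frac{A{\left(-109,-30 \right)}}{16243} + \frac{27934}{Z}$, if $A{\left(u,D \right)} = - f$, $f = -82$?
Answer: $- \frac{429521216}{4795794479} \approx -0.089562$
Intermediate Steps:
$Z = -295253$ ($Z = 67 + 107 \cdot 46 \left(-60\right) = 67 + 107 \left(-2760\right) = 67 - 295320 = -295253$)
$A{\left(u,D \right)} = 82$ ($A{\left(u,D \right)} = \left(-1\right) \left(-82\right) = 82$)
$\frac{A{\left(-109,-30 \right)}}{16243} + \frac{27934}{Z} = \frac{82}{16243} + \frac{27934}{-295253} = 82 \cdot \frac{1}{16243} + 27934 \left(- \frac{1}{295253}\right) = \frac{82}{16243} - \frac{27934}{295253} = - \frac{429521216}{4795794479}$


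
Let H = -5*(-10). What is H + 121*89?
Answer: 10819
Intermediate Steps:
H = 50
H + 121*89 = 50 + 121*89 = 50 + 10769 = 10819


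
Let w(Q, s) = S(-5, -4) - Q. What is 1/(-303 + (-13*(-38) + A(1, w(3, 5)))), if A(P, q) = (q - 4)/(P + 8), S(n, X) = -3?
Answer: 9/1709 ≈ 0.0052662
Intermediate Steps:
w(Q, s) = -3 - Q
A(P, q) = (-4 + q)/(8 + P)
1/(-303 + (-13*(-38) + A(1, w(3, 5)))) = 1/(-303 + (-13*(-38) + (-4 + (-3 - 1*3))/(8 + 1))) = 1/(-303 + (494 + (-4 + (-3 - 3))/9)) = 1/(-303 + (494 + (-4 - 6)/9)) = 1/(-303 + (494 + (1/9)*(-10))) = 1/(-303 + (494 - 10/9)) = 1/(-303 + 4436/9) = 1/(1709/9) = 9/1709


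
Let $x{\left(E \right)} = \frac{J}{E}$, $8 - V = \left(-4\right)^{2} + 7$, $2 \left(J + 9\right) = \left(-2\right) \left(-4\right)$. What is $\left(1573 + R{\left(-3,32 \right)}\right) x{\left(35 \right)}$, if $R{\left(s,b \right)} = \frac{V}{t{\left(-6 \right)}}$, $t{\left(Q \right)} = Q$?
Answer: $- \frac{3151}{14} \approx -225.07$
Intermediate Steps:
$J = -5$ ($J = -9 + \frac{\left(-2\right) \left(-4\right)}{2} = -9 + \frac{1}{2} \cdot 8 = -9 + 4 = -5$)
$V = -15$ ($V = 8 - \left(\left(-4\right)^{2} + 7\right) = 8 - \left(16 + 7\right) = 8 - 23 = -15$)
$R{\left(s,b \right)} = \frac{5}{2}$ ($R{\left(s,b \right)} = - \frac{15}{-6} = \left(-15\right) \left(- \frac{1}{6}\right) = \frac{5}{2}$)
$x{\left(E \right)} = - \frac{5}{E}$
$\left(1573 + R{\left(-3,32 \right)}\right) x{\left(35 \right)} = \left(1573 + \frac{5}{2}\right) \left(- \frac{5}{35}\right) = \frac{3151 \left(\left(-5\right) \frac{1}{35}\right)}{2} = \frac{3151}{2} \left(- \frac{1}{7}\right) = - \frac{3151}{14}$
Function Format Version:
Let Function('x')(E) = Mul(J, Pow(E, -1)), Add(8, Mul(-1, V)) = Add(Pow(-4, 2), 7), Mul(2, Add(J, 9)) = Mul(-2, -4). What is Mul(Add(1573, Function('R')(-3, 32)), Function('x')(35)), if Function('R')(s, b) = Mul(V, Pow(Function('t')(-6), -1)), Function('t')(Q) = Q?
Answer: Rational(-3151, 14) ≈ -225.07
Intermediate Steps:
J = -5 (J = Add(-9, Mul(Rational(1, 2), Mul(-2, -4))) = Add(-9, Mul(Rational(1, 2), 8)) = Add(-9, 4) = -5)
V = -15 (V = Add(8, Mul(-1, Add(Pow(-4, 2), 7))) = Add(8, Mul(-1, Add(16, 7))) = Add(8, Mul(-1, 23)) = Add(8, -23) = -15)
Function('R')(s, b) = Rational(5, 2) (Function('R')(s, b) = Mul(-15, Pow(-6, -1)) = Mul(-15, Rational(-1, 6)) = Rational(5, 2))
Function('x')(E) = Mul(-5, Pow(E, -1))
Mul(Add(1573, Function('R')(-3, 32)), Function('x')(35)) = Mul(Add(1573, Rational(5, 2)), Mul(-5, Pow(35, -1))) = Mul(Rational(3151, 2), Mul(-5, Rational(1, 35))) = Mul(Rational(3151, 2), Rational(-1, 7)) = Rational(-3151, 14)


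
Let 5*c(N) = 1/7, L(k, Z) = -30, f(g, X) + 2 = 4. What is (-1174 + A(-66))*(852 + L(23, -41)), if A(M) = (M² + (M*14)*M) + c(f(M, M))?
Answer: 1846056642/35 ≈ 5.2744e+7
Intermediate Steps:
f(g, X) = 2 (f(g, X) = -2 + 4 = 2)
c(N) = 1/35 (c(N) = (1/7)/5 = (1*(⅐))/5 = (⅕)*(⅐) = 1/35)
A(M) = 1/35 + 15*M² (A(M) = (M² + (M*14)*M) + 1/35 = (M² + (14*M)*M) + 1/35 = (M² + 14*M²) + 1/35 = 15*M² + 1/35 = 1/35 + 15*M²)
(-1174 + A(-66))*(852 + L(23, -41)) = (-1174 + (1/35 + 15*(-66)²))*(852 - 30) = (-1174 + (1/35 + 15*4356))*822 = (-1174 + (1/35 + 65340))*822 = (-1174 + 2286901/35)*822 = (2245811/35)*822 = 1846056642/35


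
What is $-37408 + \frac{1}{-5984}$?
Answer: $- \frac{223849473}{5984} \approx -37408.0$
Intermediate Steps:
$-37408 + \frac{1}{-5984} = -37408 - \frac{1}{5984} = - \frac{223849473}{5984}$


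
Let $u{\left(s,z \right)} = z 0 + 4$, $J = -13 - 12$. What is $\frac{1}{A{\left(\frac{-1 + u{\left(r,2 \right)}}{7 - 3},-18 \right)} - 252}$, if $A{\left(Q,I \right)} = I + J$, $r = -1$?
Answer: $- \frac{1}{295} \approx -0.0033898$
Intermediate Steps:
$J = -25$ ($J = -13 - 12 = -25$)
$u{\left(s,z \right)} = 4$ ($u{\left(s,z \right)} = 0 + 4 = 4$)
$A{\left(Q,I \right)} = -25 + I$ ($A{\left(Q,I \right)} = I - 25 = -25 + I$)
$\frac{1}{A{\left(\frac{-1 + u{\left(r,2 \right)}}{7 - 3},-18 \right)} - 252} = \frac{1}{\left(-25 - 18\right) - 252} = \frac{1}{-43 - 252} = \frac{1}{-295} = - \frac{1}{295}$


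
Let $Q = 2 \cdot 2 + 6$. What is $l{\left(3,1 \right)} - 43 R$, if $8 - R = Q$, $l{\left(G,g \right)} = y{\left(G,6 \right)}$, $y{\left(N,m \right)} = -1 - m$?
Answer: $79$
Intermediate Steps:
$l{\left(G,g \right)} = -7$ ($l{\left(G,g \right)} = -1 - 6 = -7$)
$Q = 10$ ($Q = 4 + 6 = 10$)
$R = -2$ ($R = 8 - 10 = -2$)
$l{\left(3,1 \right)} - 43 R = -7 - -86 = -7 + 86 = 79$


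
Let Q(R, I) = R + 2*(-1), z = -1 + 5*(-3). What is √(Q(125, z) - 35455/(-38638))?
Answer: √184996000702/38638 ≈ 11.132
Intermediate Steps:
z = -16 (z = -1 - 15 = -16)
Q(R, I) = -2 + R (Q(R, I) = R - 2 = -2 + R)
√(Q(125, z) - 35455/(-38638)) = √((-2 + 125) - 35455/(-38638)) = √(123 - 35455*(-1/38638)) = √(123 + 35455/38638) = √(4787929/38638) = √184996000702/38638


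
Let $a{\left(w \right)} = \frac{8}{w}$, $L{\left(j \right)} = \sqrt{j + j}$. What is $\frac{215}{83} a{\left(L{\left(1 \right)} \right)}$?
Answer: $\frac{860 \sqrt{2}}{83} \approx 14.653$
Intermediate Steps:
$L{\left(j \right)} = \sqrt{2} \sqrt{j}$ ($L{\left(j \right)} = \sqrt{2 j} = \sqrt{2} \sqrt{j}$)
$\frac{215}{83} a{\left(L{\left(1 \right)} \right)} = \frac{215}{83} \frac{8}{\sqrt{2} \sqrt{1}} = 215 \cdot \frac{1}{83} \frac{8}{\sqrt{2} \cdot 1} = \frac{215 \frac{8}{\sqrt{2}}}{83} = \frac{215 \cdot 8 \frac{\sqrt{2}}{2}}{83} = \frac{215 \cdot 4 \sqrt{2}}{83} = \frac{860 \sqrt{2}}{83}$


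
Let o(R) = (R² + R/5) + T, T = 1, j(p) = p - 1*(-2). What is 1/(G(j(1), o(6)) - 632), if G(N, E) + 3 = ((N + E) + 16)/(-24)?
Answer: -60/38243 ≈ -0.0015689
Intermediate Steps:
j(p) = 2 + p (j(p) = p + 2 = 2 + p)
o(R) = 1 + R² + R/5 (o(R) = (R² + R/5) + 1 = 1 + R² + R/5)
G(N, E) = -11/3 - E/24 - N/24 (G(N, E) = -3 + ((N + E) + 16)/(-24) = -3 + ((E + N) + 16)*(-1/24) = -3 + (16 + E + N)*(-1/24) = -3 + (-⅔ - E/24 - N/24) = -11/3 - E/24 - N/24)
1/(G(j(1), o(6)) - 632) = 1/((-11/3 - (1 + 6² + (⅕)*6)/24 - (2 + 1)/24) - 632) = 1/((-11/3 - (1 + 36 + 6/5)/24 - 1/24*3) - 632) = 1/((-11/3 - 1/24*191/5 - ⅛) - 632) = 1/((-11/3 - 191/120 - ⅛) - 632) = 1/(-323/60 - 632) = 1/(-38243/60) = -60/38243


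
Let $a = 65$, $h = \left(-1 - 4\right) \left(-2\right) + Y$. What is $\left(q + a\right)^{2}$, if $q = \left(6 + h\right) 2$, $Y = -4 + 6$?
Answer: $10201$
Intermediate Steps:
$Y = 2$
$h = 12$ ($h = \left(-1 - 4\right) \left(-2\right) + 2 = \left(-5\right) \left(-2\right) + 2 = 10 + 2 = 12$)
$q = 36$ ($q = \left(6 + 12\right) 2 = 18 \cdot 2 = 36$)
$\left(q + a\right)^{2} = \left(36 + 65\right)^{2} = 101^{2} = 10201$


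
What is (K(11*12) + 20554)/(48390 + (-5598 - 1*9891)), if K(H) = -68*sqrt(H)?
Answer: 20554/32901 - 136*sqrt(33)/32901 ≈ 0.60098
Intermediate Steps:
(K(11*12) + 20554)/(48390 + (-5598 - 1*9891)) = (-68*2*sqrt(33) + 20554)/(48390 + (-5598 - 1*9891)) = (-136*sqrt(33) + 20554)/(48390 + (-5598 - 9891)) = (-136*sqrt(33) + 20554)/(48390 - 15489) = (-136*sqrt(33) + 20554)/32901 = (20554 - 136*sqrt(33))*(1/32901) = 20554/32901 - 136*sqrt(33)/32901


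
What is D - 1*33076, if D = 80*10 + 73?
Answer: -32203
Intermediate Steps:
D = 873 (D = 800 + 73 = 873)
D - 1*33076 = 873 - 1*33076 = 873 - 33076 = -32203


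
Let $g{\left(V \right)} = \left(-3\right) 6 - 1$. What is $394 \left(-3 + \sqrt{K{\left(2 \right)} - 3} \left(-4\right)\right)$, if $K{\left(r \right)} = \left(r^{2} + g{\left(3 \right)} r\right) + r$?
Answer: $-1182 - 1576 i \sqrt{35} \approx -1182.0 - 9323.7 i$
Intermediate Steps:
$g{\left(V \right)} = -19$ ($g{\left(V \right)} = -18 - 1 = -19$)
$K{\left(r \right)} = r^{2} - 18 r$ ($K{\left(r \right)} = \left(r^{2} - 19 r\right) + r = r^{2} - 18 r$)
$394 \left(-3 + \sqrt{K{\left(2 \right)} - 3} \left(-4\right)\right) = 394 \left(-3 + \sqrt{2 \left(-18 + 2\right) - 3} \left(-4\right)\right) = 394 \left(-3 + \sqrt{2 \left(-16\right) - 3} \left(-4\right)\right) = 394 \left(-3 + \sqrt{-32 - 3} \left(-4\right)\right) = 394 \left(-3 + \sqrt{-35} \left(-4\right)\right) = 394 \left(-3 + i \sqrt{35} \left(-4\right)\right) = 394 \left(-3 - 4 i \sqrt{35}\right) = -1182 - 1576 i \sqrt{35}$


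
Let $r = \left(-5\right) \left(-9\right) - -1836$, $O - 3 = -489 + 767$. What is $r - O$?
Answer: $1600$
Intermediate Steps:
$O = 281$ ($O = 3 + \left(-489 + 767\right) = 3 + 278 = 281$)
$r = 1881$ ($r = 45 + 1836 = 1881$)
$r - O = 1881 - 281 = 1600$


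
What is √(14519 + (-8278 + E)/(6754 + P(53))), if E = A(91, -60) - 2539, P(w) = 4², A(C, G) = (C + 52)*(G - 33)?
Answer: √166321152445/3385 ≈ 120.48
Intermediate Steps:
A(C, G) = (-33 + G)*(52 + C) (A(C, G) = (52 + C)*(-33 + G) = (-33 + G)*(52 + C))
P(w) = 16
E = -15838 (E = (-1716 - 33*91 + 52*(-60) + 91*(-60)) - 2539 = (-1716 - 3003 - 3120 - 5460) - 2539 = -13299 - 2539 = -15838)
√(14519 + (-8278 + E)/(6754 + P(53))) = √(14519 + (-8278 - 15838)/(6754 + 16)) = √(14519 - 24116/6770) = √(14519 - 24116*1/6770) = √(14519 - 12058/3385) = √(49134757/3385) = √166321152445/3385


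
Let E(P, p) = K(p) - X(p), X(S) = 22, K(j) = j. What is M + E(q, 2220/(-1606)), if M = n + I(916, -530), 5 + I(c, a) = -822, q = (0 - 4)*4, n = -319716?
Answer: -257414805/803 ≈ -3.2057e+5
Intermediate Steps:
q = -16 (q = -4*4 = -16)
I(c, a) = -827 (I(c, a) = -5 - 822 = -827)
E(P, p) = -22 + p (E(P, p) = p - 1*22 = p - 22 = -22 + p)
M = -320543 (M = -319716 - 827 = -320543)
M + E(q, 2220/(-1606)) = -320543 + (-22 + 2220/(-1606)) = -320543 + (-22 + 2220*(-1/1606)) = -320543 + (-22 - 1110/803) = -320543 - 18776/803 = -257414805/803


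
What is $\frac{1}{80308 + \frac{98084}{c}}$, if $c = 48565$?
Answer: $\frac{48565}{3900256104} \approx 1.2452 \cdot 10^{-5}$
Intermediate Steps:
$\frac{1}{80308 + \frac{98084}{c}} = \frac{1}{80308 + \frac{98084}{48565}} = \frac{1}{\frac{3900256104}{48565}} = \frac{48565}{3900256104}$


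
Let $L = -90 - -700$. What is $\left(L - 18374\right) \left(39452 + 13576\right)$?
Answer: $-941989392$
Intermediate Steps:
$L = 610$ ($L = -90 + 700 = 610$)
$\left(L - 18374\right) \left(39452 + 13576\right) = \left(610 - 18374\right) \left(39452 + 13576\right) = \left(-17764\right) 53028 = -941989392$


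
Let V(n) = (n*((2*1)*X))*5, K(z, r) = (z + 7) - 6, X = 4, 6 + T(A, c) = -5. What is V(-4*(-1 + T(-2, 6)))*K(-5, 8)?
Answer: -7680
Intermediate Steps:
T(A, c) = -11 (T(A, c) = -6 - 5 = -11)
K(z, r) = 1 + z (K(z, r) = (7 + z) - 6 = 1 + z)
V(n) = 40*n (V(n) = (n*((2*1)*4))*5 = (n*(2*4))*5 = (n*8)*5 = (8*n)*5 = 40*n)
V(-4*(-1 + T(-2, 6)))*K(-5, 8) = (40*(-4*(-1 - 11)))*(1 - 5) = (40*(-4*(-12)))*(-4) = (40*48)*(-4) = 1920*(-4) = -7680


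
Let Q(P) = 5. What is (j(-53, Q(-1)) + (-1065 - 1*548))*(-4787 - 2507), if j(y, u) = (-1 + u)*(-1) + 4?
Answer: 11765222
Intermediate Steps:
j(y, u) = 5 - u (j(y, u) = (1 - u) + 4 = 5 - u)
(j(-53, Q(-1)) + (-1065 - 1*548))*(-4787 - 2507) = ((5 - 1*5) + (-1065 - 1*548))*(-4787 - 2507) = ((5 - 5) + (-1065 - 548))*(-7294) = (0 - 1613)*(-7294) = -1613*(-7294) = 11765222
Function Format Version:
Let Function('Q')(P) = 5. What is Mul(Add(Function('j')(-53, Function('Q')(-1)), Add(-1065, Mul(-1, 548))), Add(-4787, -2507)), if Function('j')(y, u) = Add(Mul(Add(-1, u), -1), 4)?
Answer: 11765222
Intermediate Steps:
Function('j')(y, u) = Add(5, Mul(-1, u)) (Function('j')(y, u) = Add(Add(1, Mul(-1, u)), 4) = Add(5, Mul(-1, u)))
Mul(Add(Function('j')(-53, Function('Q')(-1)), Add(-1065, Mul(-1, 548))), Add(-4787, -2507)) = Mul(Add(Add(5, Mul(-1, 5)), Add(-1065, Mul(-1, 548))), Add(-4787, -2507)) = Mul(Add(Add(5, -5), Add(-1065, -548)), -7294) = Mul(Add(0, -1613), -7294) = Mul(-1613, -7294) = 11765222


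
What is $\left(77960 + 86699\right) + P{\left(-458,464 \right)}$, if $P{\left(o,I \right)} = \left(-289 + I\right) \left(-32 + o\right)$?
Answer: $78909$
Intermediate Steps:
$\left(77960 + 86699\right) + P{\left(-458,464 \right)} = \left(77960 + 86699\right) + \left(9248 - -132362 - 14848 + 464 \left(-458\right)\right) = 164659 + \left(9248 + 132362 - 14848 - 212512\right) = 164659 - 85750 = 78909$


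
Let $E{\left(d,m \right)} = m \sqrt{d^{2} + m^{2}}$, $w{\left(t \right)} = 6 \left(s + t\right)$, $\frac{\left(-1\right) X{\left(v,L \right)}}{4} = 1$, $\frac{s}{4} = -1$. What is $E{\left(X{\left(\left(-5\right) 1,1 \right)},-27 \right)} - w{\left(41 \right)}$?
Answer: $-222 - 27 \sqrt{745} \approx -958.96$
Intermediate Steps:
$s = -4$ ($s = 4 \left(-1\right) = -4$)
$X{\left(v,L \right)} = -4$ ($X{\left(v,L \right)} = \left(-4\right) 1 = -4$)
$w{\left(t \right)} = -24 + 6 t$ ($w{\left(t \right)} = 6 \left(-4 + t\right) = -24 + 6 t$)
$E{\left(X{\left(\left(-5\right) 1,1 \right)},-27 \right)} - w{\left(41 \right)} = - 27 \sqrt{\left(-4\right)^{2} + \left(-27\right)^{2}} - \left(-24 + 6 \cdot 41\right) = - 27 \sqrt{16 + 729} - \left(-24 + 246\right) = - 27 \sqrt{745} - 222 = -222 - 27 \sqrt{745}$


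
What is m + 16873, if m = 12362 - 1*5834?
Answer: 23401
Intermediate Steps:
m = 6528 (m = 12362 - 5834 = 6528)
m + 16873 = 6528 + 16873 = 23401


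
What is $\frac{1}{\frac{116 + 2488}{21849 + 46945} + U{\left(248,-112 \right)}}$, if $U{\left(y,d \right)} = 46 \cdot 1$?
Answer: $\frac{34397}{1583564} \approx 0.021721$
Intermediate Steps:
$U{\left(y,d \right)} = 46$
$\frac{1}{\frac{116 + 2488}{21849 + 46945} + U{\left(248,-112 \right)}} = \frac{1}{\frac{116 + 2488}{21849 + 46945} + 46} = \frac{1}{\frac{2604}{68794} + 46} = \frac{1}{2604 \cdot \frac{1}{68794} + 46} = \frac{1}{\frac{1302}{34397} + 46} = \frac{1}{\frac{1583564}{34397}} = \frac{34397}{1583564}$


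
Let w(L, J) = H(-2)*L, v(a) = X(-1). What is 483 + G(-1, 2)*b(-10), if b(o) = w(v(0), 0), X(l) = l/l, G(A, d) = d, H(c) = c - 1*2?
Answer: 475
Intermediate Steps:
H(c) = -2 + c (H(c) = c - 2 = -2 + c)
X(l) = 1
v(a) = 1
w(L, J) = -4*L (w(L, J) = (-2 - 2)*L = -4*L)
b(o) = -4 (b(o) = -4*1 = -4)
483 + G(-1, 2)*b(-10) = 483 + 2*(-4) = 483 - 8 = 475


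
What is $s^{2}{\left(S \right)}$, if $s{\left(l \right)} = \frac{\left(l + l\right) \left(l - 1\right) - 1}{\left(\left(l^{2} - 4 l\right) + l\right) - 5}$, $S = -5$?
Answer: $\frac{3481}{1225} \approx 2.8416$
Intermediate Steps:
$s{\left(l \right)} = \frac{-1 + 2 l \left(-1 + l\right)}{-5 + l^{2} - 3 l}$ ($s{\left(l \right)} = \frac{2 l \left(-1 + l\right) - 1}{\left(l^{2} - 3 l\right) - 5} = \frac{2 l \left(-1 + l\right) - 1}{-5 + l^{2} - 3 l} = \frac{-1 + 2 l \left(-1 + l\right)}{-5 + l^{2} - 3 l}$)
$s^{2}{\left(S \right)} = \left(\frac{1 - 2 \left(-5\right)^{2} + 2 \left(-5\right)}{5 - \left(-5\right)^{2} + 3 \left(-5\right)}\right)^{2} = \left(\frac{1 - 50 - 10}{5 - 25 - 15}\right)^{2} = \left(\frac{1}{-35} \left(-59\right)\right)^{2} = \left(\left(- \frac{1}{35}\right) \left(-59\right)\right)^{2} = \left(\frac{59}{35}\right)^{2} = \frac{3481}{1225}$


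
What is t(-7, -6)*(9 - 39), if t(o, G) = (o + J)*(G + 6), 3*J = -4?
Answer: 0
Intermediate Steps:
J = -4/3 (J = (⅓)*(-4) = -4/3 ≈ -1.3333)
t(o, G) = (6 + G)*(-4/3 + o) (t(o, G) = (o - 4/3)*(G + 6) = (-4/3 + o)*(6 + G) = (6 + G)*(-4/3 + o))
t(-7, -6)*(9 - 39) = (-8 + 6*(-7) - 4/3*(-6) - 6*(-7))*(9 - 39) = (-8 - 42 + 8 + 42)*(-30) = 0*(-30) = 0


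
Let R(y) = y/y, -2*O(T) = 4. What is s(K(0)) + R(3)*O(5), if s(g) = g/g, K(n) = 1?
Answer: -1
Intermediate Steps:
O(T) = -2 (O(T) = -½*4 = -2)
s(g) = 1
R(y) = 1
s(K(0)) + R(3)*O(5) = 1 + 1*(-2) = 1 - 2 = -1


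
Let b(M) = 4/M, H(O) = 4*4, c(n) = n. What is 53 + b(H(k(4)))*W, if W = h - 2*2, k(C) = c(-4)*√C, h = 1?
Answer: 209/4 ≈ 52.250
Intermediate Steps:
k(C) = -4*√C
W = -3 (W = 1 - 2*2 = 1 - 4 = -3)
H(O) = 16
53 + b(H(k(4)))*W = 53 + (4/16)*(-3) = 53 + (4*(1/16))*(-3) = 53 + (¼)*(-3) = 53 - ¾ = 209/4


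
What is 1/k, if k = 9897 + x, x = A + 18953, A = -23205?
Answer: 1/5645 ≈ 0.00017715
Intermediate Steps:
x = -4252 (x = -23205 + 18953 = -4252)
k = 5645 (k = 9897 - 4252 = 5645)
1/k = 1/5645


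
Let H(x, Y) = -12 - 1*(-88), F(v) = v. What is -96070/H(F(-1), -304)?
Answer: -48035/38 ≈ -1264.1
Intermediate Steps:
H(x, Y) = 76 (H(x, Y) = -12 + 88 = 76)
-96070/H(F(-1), -304) = -96070/76 = -96070*1/76 = -48035/38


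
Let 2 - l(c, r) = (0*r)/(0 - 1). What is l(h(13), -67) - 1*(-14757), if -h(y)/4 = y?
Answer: 14759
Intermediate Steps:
h(y) = -4*y
l(c, r) = 2 (l(c, r) = 2 - 0*r/(0 - 1) = 2 - 0/(-1) = 2 - 0*(-1) = 2 - 1*0 = 2 + 0 = 2)
l(h(13), -67) - 1*(-14757) = 2 - 1*(-14757) = 2 + 14757 = 14759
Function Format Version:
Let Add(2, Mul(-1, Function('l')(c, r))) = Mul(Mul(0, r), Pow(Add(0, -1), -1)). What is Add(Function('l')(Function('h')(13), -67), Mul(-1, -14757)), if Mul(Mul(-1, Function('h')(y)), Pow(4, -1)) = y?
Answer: 14759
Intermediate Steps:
Function('h')(y) = Mul(-4, y)
Function('l')(c, r) = 2 (Function('l')(c, r) = Add(2, Mul(-1, Mul(Mul(0, r), Pow(Add(0, -1), -1)))) = Add(2, Mul(-1, Mul(0, Pow(-1, -1)))) = Add(2, Mul(-1, Mul(0, -1))) = Add(2, Mul(-1, 0)) = Add(2, 0) = 2)
Add(Function('l')(Function('h')(13), -67), Mul(-1, -14757)) = Add(2, Mul(-1, -14757)) = Add(2, 14757) = 14759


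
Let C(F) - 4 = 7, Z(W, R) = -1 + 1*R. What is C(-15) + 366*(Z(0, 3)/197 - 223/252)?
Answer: -2558033/8274 ≈ -309.17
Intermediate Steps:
Z(W, R) = -1 + R
C(F) = 11 (C(F) = 4 + 7 = 11)
C(-15) + 366*(Z(0, 3)/197 - 223/252) = 11 + 366*((-1 + 3)/197 - 223/252) = 11 + 366*(2*(1/197) - 223*1/252) = 11 + 366*(2/197 - 223/252) = 11 + 366*(-43427/49644) = 11 - 2649047/8274 = -2558033/8274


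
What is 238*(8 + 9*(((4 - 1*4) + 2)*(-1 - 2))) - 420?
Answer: -11368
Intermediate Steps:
238*(8 + 9*(((4 - 1*4) + 2)*(-1 - 2))) - 420 = 238*(8 + 9*(((4 - 4) + 2)*(-3))) - 420 = 238*(8 + 9*((0 + 2)*(-3))) - 420 = 238*(8 + 9*(2*(-3))) - 420 = 238*(8 + 9*(-6)) - 420 = 238*(8 - 54) - 420 = 238*(-46) - 420 = -10948 - 420 = -11368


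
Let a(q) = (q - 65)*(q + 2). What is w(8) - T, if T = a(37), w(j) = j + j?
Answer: 1108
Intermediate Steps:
w(j) = 2*j
a(q) = (-65 + q)*(2 + q)
T = -1092 (T = -130 + 37² - 63*37 = -130 + 1369 - 2331 = -1092)
w(8) - T = 2*8 - 1*(-1092) = 16 + 1092 = 1108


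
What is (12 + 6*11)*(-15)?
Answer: -1170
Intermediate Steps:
(12 + 6*11)*(-15) = (12 + 66)*(-15) = 78*(-15) = -1170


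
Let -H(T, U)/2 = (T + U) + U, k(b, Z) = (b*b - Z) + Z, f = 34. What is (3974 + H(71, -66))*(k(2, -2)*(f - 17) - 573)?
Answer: -2068480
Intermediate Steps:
k(b, Z) = b² (k(b, Z) = (b² - Z) + Z = b²)
H(T, U) = -4*U - 2*T (H(T, U) = -2*((T + U) + U) = -2*(T + 2*U) = -4*U - 2*T)
(3974 + H(71, -66))*(k(2, -2)*(f - 17) - 573) = (3974 + (-4*(-66) - 2*71))*(2²*(34 - 17) - 573) = (3974 + (264 - 142))*(4*17 - 573) = (3974 + 122)*(68 - 573) = 4096*(-505) = -2068480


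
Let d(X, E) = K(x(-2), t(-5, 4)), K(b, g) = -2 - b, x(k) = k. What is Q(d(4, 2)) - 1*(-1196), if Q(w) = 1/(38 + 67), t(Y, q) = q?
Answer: 125581/105 ≈ 1196.0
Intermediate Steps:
d(X, E) = 0 (d(X, E) = -2 - 1*(-2) = -2 + 2 = 0)
Q(w) = 1/105
Q(d(4, 2)) - 1*(-1196) = 1/105 - 1*(-1196) = 1/105 + 1196 = 125581/105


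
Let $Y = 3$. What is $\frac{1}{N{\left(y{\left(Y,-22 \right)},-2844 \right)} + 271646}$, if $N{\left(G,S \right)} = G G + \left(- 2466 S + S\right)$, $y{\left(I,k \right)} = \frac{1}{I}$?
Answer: $\frac{9}{65538955} \approx 1.3732 \cdot 10^{-7}$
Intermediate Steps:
$N{\left(G,S \right)} = G^{2} - 2465 S$
$\frac{1}{N{\left(y{\left(Y,-22 \right)},-2844 \right)} + 271646} = \frac{1}{\left(\left(\frac{1}{3}\right)^{2} - -7010460\right) + 271646} = \frac{1}{\left(\left(\frac{1}{3}\right)^{2} + 7010460\right) + 271646} = \frac{1}{\left(\frac{1}{9} + 7010460\right) + 271646} = \frac{1}{\frac{63094141}{9} + 271646} = \frac{1}{\frac{65538955}{9}} = \frac{9}{65538955}$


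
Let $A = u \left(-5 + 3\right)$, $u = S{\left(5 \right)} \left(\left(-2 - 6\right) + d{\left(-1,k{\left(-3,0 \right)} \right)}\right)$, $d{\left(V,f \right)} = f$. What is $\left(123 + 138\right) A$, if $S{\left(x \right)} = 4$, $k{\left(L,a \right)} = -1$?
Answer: $18792$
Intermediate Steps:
$u = -36$ ($u = 4 \left(\left(-2 - 6\right) - 1\right) = 4 \left(-8 - 1\right) = 4 \left(-9\right) = -36$)
$A = 72$ ($A = - 36 \left(-5 + 3\right) = \left(-36\right) \left(-2\right) = 72$)
$\left(123 + 138\right) A = \left(123 + 138\right) 72 = 261 \cdot 72 = 18792$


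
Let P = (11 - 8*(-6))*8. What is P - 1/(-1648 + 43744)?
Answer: 19869311/42096 ≈ 472.00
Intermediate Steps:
P = 472 (P = (11 + 48)*8 = 59*8 = 472)
P - 1/(-1648 + 43744) = 472 - 1/(-1648 + 43744) = 472 - 1/42096 = 19869311/42096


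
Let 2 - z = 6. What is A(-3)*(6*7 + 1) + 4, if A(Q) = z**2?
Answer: 692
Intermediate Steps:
z = -4 (z = 2 - 1*6 = 2 - 6 = -4)
A(Q) = 16 (A(Q) = (-4)**2 = 16)
A(-3)*(6*7 + 1) + 4 = 16*(6*7 + 1) + 4 = 16*(42 + 1) + 4 = 16*43 + 4 = 688 + 4 = 692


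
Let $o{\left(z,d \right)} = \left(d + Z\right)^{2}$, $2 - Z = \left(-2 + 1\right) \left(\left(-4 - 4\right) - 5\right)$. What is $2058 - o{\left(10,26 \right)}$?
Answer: $1833$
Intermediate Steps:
$Z = -11$ ($Z = 2 - \left(-2 + 1\right) \left(\left(-4 - 4\right) - 5\right) = 2 - - (\left(-4 - 4\right) - 5) = 2 - - (-8 - 5) = 2 - \left(-1\right) \left(-13\right) = 2 - 13 = -11$)
$o{\left(z,d \right)} = \left(-11 + d\right)^{2}$ ($o{\left(z,d \right)} = \left(d - 11\right)^{2} = \left(-11 + d\right)^{2}$)
$2058 - o{\left(10,26 \right)} = 2058 - \left(-11 + 26\right)^{2} = 2058 - 15^{2} = 2058 - 225 = 1833$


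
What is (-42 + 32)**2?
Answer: 100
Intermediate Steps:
(-42 + 32)**2 = (-10)**2 = 100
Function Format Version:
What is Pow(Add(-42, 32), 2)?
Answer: 100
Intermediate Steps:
Pow(Add(-42, 32), 2) = Pow(-10, 2) = 100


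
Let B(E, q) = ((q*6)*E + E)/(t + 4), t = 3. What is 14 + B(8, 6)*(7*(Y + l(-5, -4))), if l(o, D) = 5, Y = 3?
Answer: 2382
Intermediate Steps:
B(E, q) = E/7 + 6*E*q/7 (B(E, q) = ((q*6)*E + E)/(3 + 4) = ((6*q)*E + E)/7 = (6*E*q + E)*(⅐) = (E + 6*E*q)*(⅐) = E/7 + 6*E*q/7)
14 + B(8, 6)*(7*(Y + l(-5, -4))) = 14 + ((⅐)*8*(1 + 6*6))*(7*(3 + 5)) = 14 + ((⅐)*8*(1 + 36))*(7*8) = 14 + ((⅐)*8*37)*56 = 14 + (296/7)*56 = 14 + 2368 = 2382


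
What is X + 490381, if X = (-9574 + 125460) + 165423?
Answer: 771690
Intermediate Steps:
X = 281309 (X = 115886 + 165423 = 281309)
X + 490381 = 281309 + 490381 = 771690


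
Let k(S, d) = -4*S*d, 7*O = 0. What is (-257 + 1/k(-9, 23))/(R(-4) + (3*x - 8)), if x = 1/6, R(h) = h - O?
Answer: 212795/9522 ≈ 22.348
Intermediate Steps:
O = 0 (O = (⅐)*0 = 0)
R(h) = h (R(h) = h - 1*0 = h + 0 = h)
k(S, d) = -4*S*d
x = ⅙ ≈ 0.16667
(-257 + 1/k(-9, 23))/(R(-4) + (3*x - 8)) = (-257 + 1/(-4*(-9)*23))/(-4 + (3*(⅙) - 8)) = (-257 + 1/828)/(-4 + (½ - 8)) = (-257 + 1/828)/(-4 - 15/2) = -212795/(828*(-23/2)) = -212795/828*(-2/23) = 212795/9522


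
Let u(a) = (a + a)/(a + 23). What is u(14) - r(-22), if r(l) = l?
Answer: 842/37 ≈ 22.757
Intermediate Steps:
u(a) = 2*a/(23 + a) (u(a) = (2*a)/(23 + a) = 2*a/(23 + a))
u(14) - r(-22) = 2*14/(23 + 14) - 1*(-22) = 2*14/37 + 22 = 2*14*(1/37) + 22 = 28/37 + 22 = 842/37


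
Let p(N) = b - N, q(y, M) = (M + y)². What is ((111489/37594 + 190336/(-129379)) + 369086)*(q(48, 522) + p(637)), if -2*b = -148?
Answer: 582248197855667632471/4863874126 ≈ 1.1971e+11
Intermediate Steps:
b = 74 (b = -½*(-148) = 74)
p(N) = 74 - N
((111489/37594 + 190336/(-129379)) + 369086)*(q(48, 522) + p(637)) = ((111489/37594 + 190336/(-129379)) + 369086)*((522 + 48)² + (74 - 1*637)) = ((111489*(1/37594) + 190336*(-1/129379)) + 369086)*(570² + (74 - 637)) = ((111489/37594 - 190336/129379) + 369086)*(324900 - 563) = (7268843747/4863874126 + 369086)*324337 = (1795195114512583/4863874126)*324337 = 582248197855667632471/4863874126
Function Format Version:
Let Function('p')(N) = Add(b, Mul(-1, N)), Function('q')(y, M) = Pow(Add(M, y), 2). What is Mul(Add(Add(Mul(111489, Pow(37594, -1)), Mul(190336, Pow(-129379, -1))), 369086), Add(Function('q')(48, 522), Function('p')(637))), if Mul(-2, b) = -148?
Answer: Rational(582248197855667632471, 4863874126) ≈ 1.1971e+11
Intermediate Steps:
b = 74 (b = Mul(Rational(-1, 2), -148) = 74)
Function('p')(N) = Add(74, Mul(-1, N))
Mul(Add(Add(Mul(111489, Pow(37594, -1)), Mul(190336, Pow(-129379, -1))), 369086), Add(Function('q')(48, 522), Function('p')(637))) = Mul(Add(Add(Mul(111489, Pow(37594, -1)), Mul(190336, Pow(-129379, -1))), 369086), Add(Pow(Add(522, 48), 2), Add(74, Mul(-1, 637)))) = Mul(Add(Add(Mul(111489, Rational(1, 37594)), Mul(190336, Rational(-1, 129379))), 369086), Add(Pow(570, 2), Add(74, -637))) = Mul(Add(Add(Rational(111489, 37594), Rational(-190336, 129379)), 369086), Add(324900, -563)) = Mul(Add(Rational(7268843747, 4863874126), 369086), 324337) = Mul(Rational(1795195114512583, 4863874126), 324337) = Rational(582248197855667632471, 4863874126)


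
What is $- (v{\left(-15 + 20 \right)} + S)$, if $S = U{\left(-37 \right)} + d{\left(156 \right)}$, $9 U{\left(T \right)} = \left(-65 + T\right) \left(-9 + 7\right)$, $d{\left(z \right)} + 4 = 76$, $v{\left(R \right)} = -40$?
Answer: $- \frac{164}{3} \approx -54.667$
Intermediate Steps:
$d{\left(z \right)} = 72$ ($d{\left(z \right)} = -4 + 76 = 72$)
$U{\left(T \right)} = \frac{130}{9} - \frac{2 T}{9}$ ($U{\left(T \right)} = \frac{\left(-65 + T\right) \left(-9 + 7\right)}{9} = \frac{\left(-65 + T\right) \left(-2\right)}{9} = \frac{130 - 2 T}{9} = \frac{130}{9} - \frac{2 T}{9}$)
$S = \frac{284}{3}$ ($S = \left(\frac{130}{9} - - \frac{74}{9}\right) + 72 = \left(\frac{130}{9} + \frac{74}{9}\right) + 72 = \frac{68}{3} + 72 = \frac{284}{3} \approx 94.667$)
$- (v{\left(-15 + 20 \right)} + S) = - (-40 + \frac{284}{3}) = \left(-1\right) \frac{164}{3} = - \frac{164}{3}$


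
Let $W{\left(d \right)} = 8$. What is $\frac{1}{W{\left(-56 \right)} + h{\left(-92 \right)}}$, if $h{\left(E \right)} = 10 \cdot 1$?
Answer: $\frac{1}{18} \approx 0.055556$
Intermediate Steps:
$h{\left(E \right)} = 10$
$\frac{1}{W{\left(-56 \right)} + h{\left(-92 \right)}} = \frac{1}{8 + 10} = \frac{1}{18}$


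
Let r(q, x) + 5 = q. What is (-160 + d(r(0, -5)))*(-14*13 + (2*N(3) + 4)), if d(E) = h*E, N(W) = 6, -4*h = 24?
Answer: 21580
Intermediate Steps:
h = -6 (h = -¼*24 = -6)
r(q, x) = -5 + q
d(E) = -6*E
(-160 + d(r(0, -5)))*(-14*13 + (2*N(3) + 4)) = (-160 - 6*(-5 + 0))*(-14*13 + (2*6 + 4)) = (-160 - 6*(-5))*(-182 + (12 + 4)) = (-160 + 30)*(-182 + 16) = -130*(-166) = 21580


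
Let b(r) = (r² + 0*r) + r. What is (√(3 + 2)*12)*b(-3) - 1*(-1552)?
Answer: 1552 + 72*√5 ≈ 1713.0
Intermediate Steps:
b(r) = r + r² (b(r) = (r² + 0) + r = r² + r = r + r²)
(√(3 + 2)*12)*b(-3) - 1*(-1552) = (√(3 + 2)*12)*(-3*(1 - 3)) - 1*(-1552) = (√5*12)*(-3*(-2)) + 1552 = (12*√5)*6 + 1552 = 72*√5 + 1552 = 1552 + 72*√5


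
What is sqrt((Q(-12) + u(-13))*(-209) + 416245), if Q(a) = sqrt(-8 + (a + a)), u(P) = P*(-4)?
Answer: sqrt(405377 - 836*I*sqrt(2)) ≈ 636.69 - 0.928*I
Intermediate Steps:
u(P) = -4*P
Q(a) = sqrt(-8 + 2*a)
sqrt((Q(-12) + u(-13))*(-209) + 416245) = sqrt((sqrt(-8 + 2*(-12)) - 4*(-13))*(-209) + 416245) = sqrt((sqrt(-8 - 24) + 52)*(-209) + 416245) = sqrt((sqrt(-32) + 52)*(-209) + 416245) = sqrt((4*I*sqrt(2) + 52)*(-209) + 416245) = sqrt((52 + 4*I*sqrt(2))*(-209) + 416245) = sqrt((-10868 - 836*I*sqrt(2)) + 416245) = sqrt(405377 - 836*I*sqrt(2))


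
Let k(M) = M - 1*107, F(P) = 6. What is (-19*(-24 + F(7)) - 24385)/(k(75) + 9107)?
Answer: -24043/9075 ≈ -2.6494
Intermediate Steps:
k(M) = -107 + M (k(M) = M - 107 = -107 + M)
(-19*(-24 + F(7)) - 24385)/(k(75) + 9107) = (-19*(-24 + 6) - 24385)/((-107 + 75) + 9107) = (-19*(-18) - 24385)/(-32 + 9107) = (342 - 24385)/9075 = -24043*1/9075 = -24043/9075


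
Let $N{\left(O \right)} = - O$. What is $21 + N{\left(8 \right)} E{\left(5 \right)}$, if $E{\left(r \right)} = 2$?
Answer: $5$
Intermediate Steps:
$21 + N{\left(8 \right)} E{\left(5 \right)} = 21 + \left(-1\right) 8 \cdot 2 = 21 - 16 = 5$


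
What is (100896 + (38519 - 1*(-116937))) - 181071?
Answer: 75281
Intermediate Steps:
(100896 + (38519 - 1*(-116937))) - 181071 = (100896 + (38519 + 116937)) - 181071 = (100896 + 155456) - 181071 = 256352 - 181071 = 75281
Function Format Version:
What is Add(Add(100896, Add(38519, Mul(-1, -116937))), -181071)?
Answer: 75281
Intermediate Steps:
Add(Add(100896, Add(38519, Mul(-1, -116937))), -181071) = Add(Add(100896, Add(38519, 116937)), -181071) = Add(Add(100896, 155456), -181071) = Add(256352, -181071) = 75281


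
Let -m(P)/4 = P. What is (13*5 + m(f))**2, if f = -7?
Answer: 8649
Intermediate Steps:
m(P) = -4*P
(13*5 + m(f))**2 = (13*5 - 4*(-7))**2 = (65 + 28)**2 = 93**2 = 8649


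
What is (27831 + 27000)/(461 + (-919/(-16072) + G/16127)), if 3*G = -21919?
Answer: 42635457835992/358156298123 ≈ 119.04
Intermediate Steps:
G = -21919/3 (G = (⅓)*(-21919) = -21919/3 ≈ -7306.3)
(27831 + 27000)/(461 + (-919/(-16072) + G/16127)) = (27831 + 27000)/(461 + (-919/(-16072) - 21919/3/16127)) = 54831/(461 + (-919*(-1/16072) - 21919/3*1/16127)) = 54831/(461 + (919/16072 - 21919/48381)) = 54831/(461 - 307820029/777579432) = 54831/(358156298123/777579432) = 54831*(777579432/358156298123) = 42635457835992/358156298123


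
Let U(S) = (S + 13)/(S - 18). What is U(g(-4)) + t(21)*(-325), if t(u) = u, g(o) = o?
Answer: -150159/22 ≈ -6825.4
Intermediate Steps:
U(S) = (13 + S)/(-18 + S)
U(g(-4)) + t(21)*(-325) = (13 - 4)/(-18 - 4) + 21*(-325) = 9/(-22) - 6825 = -1/22*9 - 6825 = -9/22 - 6825 = -150159/22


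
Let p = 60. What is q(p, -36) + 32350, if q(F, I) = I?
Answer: 32314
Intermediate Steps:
q(p, -36) + 32350 = -36 + 32350 = 32314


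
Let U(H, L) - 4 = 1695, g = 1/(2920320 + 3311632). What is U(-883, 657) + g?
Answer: 10588086449/6231952 ≈ 1699.0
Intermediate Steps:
g = 1/6231952 ≈ 1.6046e-7
U(H, L) = 1699 (U(H, L) = 4 + 1695 = 1699)
U(-883, 657) + g = 1699 + 1/6231952 = 10588086449/6231952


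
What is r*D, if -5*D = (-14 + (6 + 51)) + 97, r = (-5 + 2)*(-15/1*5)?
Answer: -6300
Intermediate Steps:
r = 225 (r = -3*(-15)*5 = -3*(-5*3)*5 = -(-45)*5 = -3*(-75) = 225)
D = -28 (D = -((-14 + (6 + 51)) + 97)/5 = -((-14 + 57) + 97)/5 = -(43 + 97)/5 = -⅕*140 = -28)
r*D = 225*(-28) = -6300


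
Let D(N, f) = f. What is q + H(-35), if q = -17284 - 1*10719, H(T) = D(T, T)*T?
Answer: -26778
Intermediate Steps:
H(T) = T**2 (H(T) = T*T = T**2)
q = -28003 (q = -17284 - 10719 = -28003)
q + H(-35) = -28003 + (-35)**2 = -28003 + 1225 = -26778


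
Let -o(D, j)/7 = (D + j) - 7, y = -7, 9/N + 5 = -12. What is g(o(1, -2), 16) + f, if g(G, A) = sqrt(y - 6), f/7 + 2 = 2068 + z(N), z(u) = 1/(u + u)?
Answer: 260197/18 + I*sqrt(13) ≈ 14455.0 + 3.6056*I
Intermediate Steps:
N = -9/17 (N = 9/(-5 - 12) = 9/(-17) = 9*(-1/17) = -9/17 ≈ -0.52941)
z(u) = 1/(2*u)
o(D, j) = 49 - 7*D - 7*j (o(D, j) = -7*((D + j) - 7) = -7*(-7 + D + j) = 49 - 7*D - 7*j)
f = 260197/18 (f = -14 + 7*(2068 + 1/(2*(-9/17))) = -14 + 7*(2068 + (1/2)*(-17/9)) = -14 + 7*(2068 - 17/18) = -14 + 7*(37207/18) = -14 + 260449/18 = 260197/18 ≈ 14455.)
g(G, A) = I*sqrt(13) (g(G, A) = sqrt(-7 - 6) = sqrt(-13) = I*sqrt(13))
g(o(1, -2), 16) + f = I*sqrt(13) + 260197/18 = 260197/18 + I*sqrt(13)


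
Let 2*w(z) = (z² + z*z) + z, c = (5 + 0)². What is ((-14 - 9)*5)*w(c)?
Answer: -146625/2 ≈ -73313.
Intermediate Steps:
c = 25 (c = 5² = 25)
w(z) = z² + z/2 (w(z) = ((z² + z*z) + z)/2 = ((z² + z²) + z)/2 = (2*z² + z)/2 = (z + 2*z²)/2 = z² + z/2)
((-14 - 9)*5)*w(c) = ((-14 - 9)*5)*(25*(½ + 25)) = (-23*5)*(25*(51/2)) = -115*1275/2 = -146625/2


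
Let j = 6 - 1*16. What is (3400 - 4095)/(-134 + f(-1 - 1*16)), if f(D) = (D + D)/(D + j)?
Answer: 18765/3584 ≈ 5.2358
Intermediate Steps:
j = -10 (j = 6 - 16 = -10)
f(D) = 2*D/(-10 + D) (f(D) = (D + D)/(D - 10) = (2*D)/(-10 + D) = 2*D/(-10 + D))
(3400 - 4095)/(-134 + f(-1 - 1*16)) = (3400 - 4095)/(-134 + 2*(-1 - 1*16)/(-10 + (-1 - 1*16))) = -695/(-134 + 2*(-1 - 16)/(-10 + (-1 - 16))) = -695/(-134 + 2*(-17)/(-10 - 17)) = -695/(-134 + 2*(-17)/(-27)) = -695/(-134 + 2*(-17)*(-1/27)) = -695/(-134 + 34/27) = -695/(-3584/27) = -695*(-27/3584) = 18765/3584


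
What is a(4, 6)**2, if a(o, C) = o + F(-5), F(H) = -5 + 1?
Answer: 0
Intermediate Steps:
F(H) = -4
a(o, C) = -4 + o (a(o, C) = o - 4 = -4 + o)
a(4, 6)**2 = (-4 + 4)**2 = 0**2 = 0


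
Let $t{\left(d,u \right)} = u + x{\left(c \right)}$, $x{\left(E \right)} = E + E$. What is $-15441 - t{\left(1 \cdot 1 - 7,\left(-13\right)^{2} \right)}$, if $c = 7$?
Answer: $-15624$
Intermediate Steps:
$x{\left(E \right)} = 2 E$
$t{\left(d,u \right)} = 14 + u$ ($t{\left(d,u \right)} = u + 2 \cdot 7 = u + 14 = 14 + u$)
$-15441 - t{\left(1 \cdot 1 - 7,\left(-13\right)^{2} \right)} = -15441 - \left(14 + \left(-13\right)^{2}\right) = -15441 - \left(14 + 169\right) = -15441 - 183 = -15624$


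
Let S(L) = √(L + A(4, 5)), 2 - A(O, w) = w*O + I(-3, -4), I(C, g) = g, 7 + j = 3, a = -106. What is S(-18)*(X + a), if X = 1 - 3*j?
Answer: -372*I*√2 ≈ -526.09*I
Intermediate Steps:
j = -4 (j = -7 + 3 = -4)
A(O, w) = 6 - O*w (A(O, w) = 2 - (w*O - 4) = 2 - (O*w - 4) = 2 - (-4 + O*w) = 2 + (4 - O*w) = 6 - O*w)
S(L) = √(-14 + L) (S(L) = √(L + (6 - 1*4*5)) = √(L + (6 - 20)) = √(L - 14) = √(-14 + L))
X = 13 (X = 1 - 3*(-4) = 1 + 12 = 13)
S(-18)*(X + a) = √(-14 - 18)*(13 - 106) = √(-32)*(-93) = (4*I*√2)*(-93) = -372*I*√2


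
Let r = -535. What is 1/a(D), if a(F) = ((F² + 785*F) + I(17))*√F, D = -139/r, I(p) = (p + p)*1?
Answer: 286225*√74365/9469721944 ≈ 0.0082424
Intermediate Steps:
I(p) = 2*p (I(p) = (2*p)*1 = 2*p)
D = 139/535 (D = -139/(-535) = -139*(-1/535) = 139/535 ≈ 0.25981)
a(F) = √F*(34 + F² + 785*F) (a(F) = ((F² + 785*F) + 2*17)*√F = ((F² + 785*F) + 34)*√F = (34 + F² + 785*F)*√F = √F*(34 + F² + 785*F))
1/a(D) = 1/(√(139/535)*(34 + (139/535)² + 785*(139/535))) = 1/((√74365/535)*(34 + 19321/286225 + 21823/107)) = 1/((√74365/535)*(68127496/286225)) = 1/(68127496*√74365/153130375) = 286225*√74365/9469721944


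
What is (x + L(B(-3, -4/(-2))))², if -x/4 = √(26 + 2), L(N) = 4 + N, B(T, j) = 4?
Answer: 512 - 128*√7 ≈ 173.34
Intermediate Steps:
x = -8*√7 (x = -4*√(26 + 2) = -8*√7 ≈ -21.166)
(x + L(B(-3, -4/(-2))))² = (-8*√7 + (4 + 4))² = (-8*√7 + 8)² = (8 - 8*√7)²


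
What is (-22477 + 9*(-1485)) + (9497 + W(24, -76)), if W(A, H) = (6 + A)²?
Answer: -25445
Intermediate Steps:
(-22477 + 9*(-1485)) + (9497 + W(24, -76)) = (-22477 + 9*(-1485)) + (9497 + (6 + 24)²) = (-22477 - 13365) + (9497 + 30²) = -35842 + (9497 + 900) = -35842 + 10397 = -25445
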